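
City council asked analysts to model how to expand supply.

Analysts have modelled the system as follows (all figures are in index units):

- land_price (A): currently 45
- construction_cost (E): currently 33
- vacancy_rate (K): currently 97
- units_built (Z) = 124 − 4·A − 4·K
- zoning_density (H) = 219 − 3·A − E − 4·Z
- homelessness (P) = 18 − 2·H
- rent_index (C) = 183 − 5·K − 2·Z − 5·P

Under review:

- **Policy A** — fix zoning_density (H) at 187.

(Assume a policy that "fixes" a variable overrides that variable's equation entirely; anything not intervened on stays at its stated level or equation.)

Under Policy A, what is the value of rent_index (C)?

2366

Policy A (H := 187):
  A = 45
  E = 33
  K = 97
  Z = 124 − 4·45 − 4·97 = -444
  H = 187
  P = 18 − 2·187 = -356
  C = 183 − 5·97 − 2·(-444) − 5·(-356) = 2366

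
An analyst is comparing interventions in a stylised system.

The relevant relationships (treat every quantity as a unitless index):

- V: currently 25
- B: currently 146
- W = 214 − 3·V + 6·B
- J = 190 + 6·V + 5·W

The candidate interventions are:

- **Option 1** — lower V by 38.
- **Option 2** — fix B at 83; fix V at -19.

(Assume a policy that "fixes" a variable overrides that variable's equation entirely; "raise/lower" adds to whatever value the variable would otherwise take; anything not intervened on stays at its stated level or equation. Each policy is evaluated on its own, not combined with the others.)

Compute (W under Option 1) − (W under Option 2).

Option 1 (V − 38):
  V = 25 − 38 = -13
  B = 146
  W = 214 − 3·(-13) + 6·146 = 1129
Option 2 (B := 83, V := -19):
  V = -19
  B = 83
  W = 214 − 3·(-19) + 6·83 = 769
W: 1129 − 769 = 360

360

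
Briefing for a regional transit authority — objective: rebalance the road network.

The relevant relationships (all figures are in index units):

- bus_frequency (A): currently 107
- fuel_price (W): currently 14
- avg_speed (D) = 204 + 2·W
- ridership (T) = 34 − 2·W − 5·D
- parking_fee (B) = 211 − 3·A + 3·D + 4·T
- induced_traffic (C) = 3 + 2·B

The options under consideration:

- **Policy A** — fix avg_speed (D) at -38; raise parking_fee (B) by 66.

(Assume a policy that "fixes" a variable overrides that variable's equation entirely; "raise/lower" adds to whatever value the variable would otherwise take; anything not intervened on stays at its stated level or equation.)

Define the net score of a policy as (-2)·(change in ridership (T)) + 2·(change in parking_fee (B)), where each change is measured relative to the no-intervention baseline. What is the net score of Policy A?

6612

Baseline:
  A = 107
  W = 14
  D = 204 + 2·14 = 232
  T = 34 − 2·14 − 5·232 = -1154
  B = 211 − 3·107 + 3·232 + 4·(-1154) = -4030
Policy A (D := -38, B + 66):
  A = 107
  W = 14
  D = -38
  T = 34 − 2·14 − 5·(-38) = 196
  B = 211 − 3·107 + 3·(-38) + 4·196 (+66 from intervention) = 626
ΔT = 196 − (-1154) = 1350; ΔB = 626 − (-4030) = 4656
Score = (-2)·1350 + 2·4656 = 6612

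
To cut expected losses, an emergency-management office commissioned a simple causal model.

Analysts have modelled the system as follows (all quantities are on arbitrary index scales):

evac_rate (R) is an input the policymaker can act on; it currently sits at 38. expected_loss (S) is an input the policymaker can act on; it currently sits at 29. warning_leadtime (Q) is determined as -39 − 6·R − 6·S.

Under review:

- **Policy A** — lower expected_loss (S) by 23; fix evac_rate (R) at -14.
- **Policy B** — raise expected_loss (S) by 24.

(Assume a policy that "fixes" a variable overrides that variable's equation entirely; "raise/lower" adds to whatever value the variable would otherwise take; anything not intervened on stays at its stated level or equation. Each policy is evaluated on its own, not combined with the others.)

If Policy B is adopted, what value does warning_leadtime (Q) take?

Policy B (S + 24):
  R = 38
  S = 29 + 24 = 53
  Q = -39 − 6·38 − 6·53 = -585

-585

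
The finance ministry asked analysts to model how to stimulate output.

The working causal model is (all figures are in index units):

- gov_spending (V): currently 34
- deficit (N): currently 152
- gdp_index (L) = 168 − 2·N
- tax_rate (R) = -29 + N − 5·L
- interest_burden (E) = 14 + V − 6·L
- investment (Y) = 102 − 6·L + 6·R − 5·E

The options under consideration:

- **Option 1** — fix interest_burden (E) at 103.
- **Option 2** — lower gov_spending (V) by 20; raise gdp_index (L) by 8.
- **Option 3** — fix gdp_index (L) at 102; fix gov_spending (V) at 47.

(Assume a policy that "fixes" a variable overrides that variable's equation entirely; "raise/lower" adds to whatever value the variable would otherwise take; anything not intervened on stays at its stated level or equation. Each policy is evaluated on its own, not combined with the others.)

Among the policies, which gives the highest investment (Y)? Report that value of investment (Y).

Option 1 (E := 103):
  V = 34
  N = 152
  L = 168 − 2·152 = -136
  R = -29 + 152 − 5·(-136) = 803
  E = 103
  Y = 102 − 6·(-136) + 6·803 − 5·103 = 5221
Option 2 (V − 20, L + 8):
  V = 34 − 20 = 14
  N = 152
  L = 168 − 2·152 (+8 from intervention) = -128
  R = -29 + 152 − 5·(-128) = 763
  E = 14 + 14 − 6·(-128) = 796
  Y = 102 − 6·(-128) + 6·763 − 5·796 = 1468
Option 3 (L := 102, V := 47):
  V = 47
  N = 152
  L = 102
  R = -29 + 152 − 5·102 = -387
  E = 14 + 47 − 6·102 = -551
  Y = 102 − 6·102 + 6·(-387) − 5·(-551) = -77
Comparing — Option 1: Y=5221, Option 2: Y=1468, Option 3: Y=-77. Highest is 5221 (Option 1).

5221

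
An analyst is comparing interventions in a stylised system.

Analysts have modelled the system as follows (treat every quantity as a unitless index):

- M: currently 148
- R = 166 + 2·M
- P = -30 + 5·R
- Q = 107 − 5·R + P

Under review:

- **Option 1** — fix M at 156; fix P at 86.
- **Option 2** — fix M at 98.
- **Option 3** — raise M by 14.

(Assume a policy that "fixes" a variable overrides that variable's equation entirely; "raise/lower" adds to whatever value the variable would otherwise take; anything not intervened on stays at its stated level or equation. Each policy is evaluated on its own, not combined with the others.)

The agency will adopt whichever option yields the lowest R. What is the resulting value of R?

362

Option 1 (M := 156, P := 86):
  M = 156
  R = 166 + 2·156 = 478
Option 2 (M := 98):
  M = 98
  R = 166 + 2·98 = 362
Option 3 (M + 14):
  M = 148 + 14 = 162
  R = 166 + 2·162 = 490
Comparing — Option 1: R=478, Option 2: R=362, Option 3: R=490. Lowest is 362 (Option 2).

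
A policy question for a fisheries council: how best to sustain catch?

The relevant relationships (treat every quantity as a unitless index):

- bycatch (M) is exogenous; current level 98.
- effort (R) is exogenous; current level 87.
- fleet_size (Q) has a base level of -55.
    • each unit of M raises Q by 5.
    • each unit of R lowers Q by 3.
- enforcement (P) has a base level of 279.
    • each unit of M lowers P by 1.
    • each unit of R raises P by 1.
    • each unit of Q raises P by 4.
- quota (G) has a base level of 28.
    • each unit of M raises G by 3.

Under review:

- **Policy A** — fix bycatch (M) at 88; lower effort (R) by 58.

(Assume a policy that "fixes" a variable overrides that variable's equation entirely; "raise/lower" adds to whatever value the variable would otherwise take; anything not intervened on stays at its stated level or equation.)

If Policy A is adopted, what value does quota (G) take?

292

Policy A (M := 88, R − 58):
  M = 88
  G = 28 + 3·88 = 292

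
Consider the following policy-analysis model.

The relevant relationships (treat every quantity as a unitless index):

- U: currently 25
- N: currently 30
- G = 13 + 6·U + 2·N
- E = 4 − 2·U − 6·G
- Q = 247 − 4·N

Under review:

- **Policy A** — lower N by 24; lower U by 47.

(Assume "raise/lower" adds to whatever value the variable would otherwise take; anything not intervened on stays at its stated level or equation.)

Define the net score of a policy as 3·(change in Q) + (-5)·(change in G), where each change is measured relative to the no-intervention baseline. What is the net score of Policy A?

1938

Baseline:
  U = 25
  N = 30
  G = 13 + 6·25 + 2·30 = 223
  Q = 247 − 4·30 = 127
Policy A (N − 24, U − 47):
  U = 25 − 47 = -22
  N = 30 − 24 = 6
  G = 13 + 6·(-22) + 2·6 = -107
  Q = 247 − 4·6 = 223
ΔQ = 223 − 127 = 96; ΔG = -107 − 223 = -330
Score = 3·96 + (-5)·(-330) = 1938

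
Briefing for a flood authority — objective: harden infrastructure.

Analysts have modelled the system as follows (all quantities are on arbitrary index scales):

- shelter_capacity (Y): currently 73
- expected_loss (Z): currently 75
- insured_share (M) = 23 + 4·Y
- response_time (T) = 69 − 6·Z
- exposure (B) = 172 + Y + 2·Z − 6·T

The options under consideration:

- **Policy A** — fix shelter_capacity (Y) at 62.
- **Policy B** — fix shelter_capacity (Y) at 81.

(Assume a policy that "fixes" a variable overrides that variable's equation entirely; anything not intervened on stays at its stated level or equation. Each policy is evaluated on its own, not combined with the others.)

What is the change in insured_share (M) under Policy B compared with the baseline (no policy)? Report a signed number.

Baseline:
  Y = 73
  M = 23 + 4·73 = 315
Policy B (Y := 81):
  Y = 81
  M = 23 + 4·81 = 347
Change in M: 347 − 315 = 32

32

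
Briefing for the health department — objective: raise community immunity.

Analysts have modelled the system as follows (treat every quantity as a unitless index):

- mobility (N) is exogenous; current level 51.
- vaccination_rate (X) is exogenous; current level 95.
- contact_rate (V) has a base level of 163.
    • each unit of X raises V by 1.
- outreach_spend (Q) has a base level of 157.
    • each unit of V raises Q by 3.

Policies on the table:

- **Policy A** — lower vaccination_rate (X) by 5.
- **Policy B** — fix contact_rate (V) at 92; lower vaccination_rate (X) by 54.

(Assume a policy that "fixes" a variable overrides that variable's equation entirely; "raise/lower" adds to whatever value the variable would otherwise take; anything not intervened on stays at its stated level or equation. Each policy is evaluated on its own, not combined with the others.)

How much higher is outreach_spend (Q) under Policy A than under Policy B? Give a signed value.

Policy A (X − 5):
  X = 95 − 5 = 90
  V = 163 + 90 = 253
  Q = 157 + 3·253 = 916
Policy B (V := 92, X − 54):
  X = 95 − 54 = 41
  V = 92
  Q = 157 + 3·92 = 433
Q: 916 − 433 = 483

483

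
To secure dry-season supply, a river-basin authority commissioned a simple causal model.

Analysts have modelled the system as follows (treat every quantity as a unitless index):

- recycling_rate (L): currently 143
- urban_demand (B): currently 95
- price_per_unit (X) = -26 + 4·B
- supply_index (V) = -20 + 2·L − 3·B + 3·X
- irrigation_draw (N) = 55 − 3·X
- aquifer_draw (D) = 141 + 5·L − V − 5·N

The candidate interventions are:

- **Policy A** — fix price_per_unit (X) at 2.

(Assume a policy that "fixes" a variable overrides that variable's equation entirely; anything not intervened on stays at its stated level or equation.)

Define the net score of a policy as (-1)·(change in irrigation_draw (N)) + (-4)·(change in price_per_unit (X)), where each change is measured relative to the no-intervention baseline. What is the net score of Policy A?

Baseline:
  B = 95
  X = -26 + 4·95 = 354
  N = 55 − 3·354 = -1007
Policy A (X := 2):
  B = 95
  X = 2
  N = 55 − 3·2 = 49
ΔN = 49 − (-1007) = 1056; ΔX = 2 − 354 = -352
Score = (-1)·1056 + (-4)·(-352) = 352

352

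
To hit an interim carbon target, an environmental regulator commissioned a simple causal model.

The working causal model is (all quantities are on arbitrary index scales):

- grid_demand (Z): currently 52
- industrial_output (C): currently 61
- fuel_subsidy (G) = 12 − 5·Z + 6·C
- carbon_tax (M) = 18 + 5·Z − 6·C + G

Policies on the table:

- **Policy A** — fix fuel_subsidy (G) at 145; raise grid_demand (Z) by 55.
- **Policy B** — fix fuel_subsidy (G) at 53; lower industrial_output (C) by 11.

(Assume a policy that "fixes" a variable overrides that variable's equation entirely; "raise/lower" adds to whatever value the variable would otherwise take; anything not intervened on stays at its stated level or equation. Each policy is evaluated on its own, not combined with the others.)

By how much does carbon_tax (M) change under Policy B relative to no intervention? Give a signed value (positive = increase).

Baseline:
  Z = 52
  C = 61
  G = 12 − 5·52 + 6·61 = 118
  M = 18 + 5·52 − 6·61 + 118 = 30
Policy B (G := 53, C − 11):
  Z = 52
  C = 61 − 11 = 50
  G = 53
  M = 18 + 5·52 − 6·50 + 53 = 31
Change in M: 31 − 30 = 1

1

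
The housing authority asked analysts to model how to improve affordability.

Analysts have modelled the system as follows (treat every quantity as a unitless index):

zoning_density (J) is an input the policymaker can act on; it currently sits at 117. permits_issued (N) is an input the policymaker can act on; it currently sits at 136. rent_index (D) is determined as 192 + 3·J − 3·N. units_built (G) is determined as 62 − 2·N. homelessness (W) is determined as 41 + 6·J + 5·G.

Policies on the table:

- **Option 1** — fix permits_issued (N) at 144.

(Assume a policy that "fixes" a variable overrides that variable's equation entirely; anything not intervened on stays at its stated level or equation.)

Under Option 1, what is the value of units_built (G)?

Option 1 (N := 144):
  N = 144
  G = 62 − 2·144 = -226

-226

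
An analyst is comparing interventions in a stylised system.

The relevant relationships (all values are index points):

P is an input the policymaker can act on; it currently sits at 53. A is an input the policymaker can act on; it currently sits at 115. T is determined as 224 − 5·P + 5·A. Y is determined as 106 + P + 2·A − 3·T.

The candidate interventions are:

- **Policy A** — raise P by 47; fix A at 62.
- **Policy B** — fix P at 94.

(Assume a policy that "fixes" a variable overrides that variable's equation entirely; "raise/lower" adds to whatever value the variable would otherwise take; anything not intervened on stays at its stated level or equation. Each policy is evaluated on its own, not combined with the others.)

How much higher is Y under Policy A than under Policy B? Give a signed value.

Policy A (P + 47, A := 62):
  P = 53 + 47 = 100
  A = 62
  T = 224 − 5·100 + 5·62 = 34
  Y = 106 + 100 + 2·62 − 3·34 = 228
Policy B (P := 94):
  P = 94
  A = 115
  T = 224 − 5·94 + 5·115 = 329
  Y = 106 + 94 + 2·115 − 3·329 = -557
Y: 228 − (-557) = 785

785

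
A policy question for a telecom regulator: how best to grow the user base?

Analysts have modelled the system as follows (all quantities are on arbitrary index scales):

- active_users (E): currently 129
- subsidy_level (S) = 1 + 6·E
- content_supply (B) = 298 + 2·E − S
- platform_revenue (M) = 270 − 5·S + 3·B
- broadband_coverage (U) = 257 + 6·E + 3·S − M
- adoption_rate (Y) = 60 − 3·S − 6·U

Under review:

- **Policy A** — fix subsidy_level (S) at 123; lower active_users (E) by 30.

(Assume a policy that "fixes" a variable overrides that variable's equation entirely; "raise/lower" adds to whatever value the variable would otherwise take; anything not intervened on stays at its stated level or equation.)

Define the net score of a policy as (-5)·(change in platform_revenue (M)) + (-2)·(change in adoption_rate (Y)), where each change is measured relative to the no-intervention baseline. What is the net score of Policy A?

Baseline:
  E = 129
  S = 1 + 6·129 = 775
  B = 298 + 2·129 − 775 = -219
  M = 270 − 5·775 + 3·(-219) = -4262
  U = 257 + 6·129 + 3·775 − (-4262) = 7618
  Y = 60 − 3·775 − 6·7618 = -47973
Policy A (S := 123, E − 30):
  E = 129 − 30 = 99
  S = 123
  B = 298 + 2·99 − 123 = 373
  M = 270 − 5·123 + 3·373 = 774
  U = 257 + 6·99 + 3·123 − 774 = 446
  Y = 60 − 3·123 − 6·446 = -2985
ΔM = 774 − (-4262) = 5036; ΔY = -2985 − (-47973) = 44988
Score = (-5)·5036 + (-2)·44988 = -115156

-115156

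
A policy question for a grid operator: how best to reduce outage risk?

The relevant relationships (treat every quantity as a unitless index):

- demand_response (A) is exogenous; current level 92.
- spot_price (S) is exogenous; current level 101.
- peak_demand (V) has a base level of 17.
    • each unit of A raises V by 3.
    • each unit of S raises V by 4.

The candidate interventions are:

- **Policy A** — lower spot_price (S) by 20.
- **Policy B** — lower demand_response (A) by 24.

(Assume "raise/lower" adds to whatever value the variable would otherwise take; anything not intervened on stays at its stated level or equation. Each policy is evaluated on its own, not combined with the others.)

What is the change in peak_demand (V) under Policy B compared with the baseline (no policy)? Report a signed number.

-72

Baseline:
  A = 92
  S = 101
  V = 17 + 3·92 + 4·101 = 697
Policy B (A − 24):
  A = 92 − 24 = 68
  S = 101
  V = 17 + 3·68 + 4·101 = 625
Change in V: 625 − 697 = -72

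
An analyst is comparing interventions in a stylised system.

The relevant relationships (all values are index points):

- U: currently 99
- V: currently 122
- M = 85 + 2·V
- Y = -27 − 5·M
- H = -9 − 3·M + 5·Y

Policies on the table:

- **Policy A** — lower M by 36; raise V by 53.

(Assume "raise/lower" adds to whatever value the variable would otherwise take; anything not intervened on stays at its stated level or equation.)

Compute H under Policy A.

-11316

Policy A (M − 36, V + 53):
  V = 122 + 53 = 175
  M = 85 + 2·175 (−36 from intervention) = 399
  Y = -27 − 5·399 = -2022
  H = -9 − 3·399 + 5·(-2022) = -11316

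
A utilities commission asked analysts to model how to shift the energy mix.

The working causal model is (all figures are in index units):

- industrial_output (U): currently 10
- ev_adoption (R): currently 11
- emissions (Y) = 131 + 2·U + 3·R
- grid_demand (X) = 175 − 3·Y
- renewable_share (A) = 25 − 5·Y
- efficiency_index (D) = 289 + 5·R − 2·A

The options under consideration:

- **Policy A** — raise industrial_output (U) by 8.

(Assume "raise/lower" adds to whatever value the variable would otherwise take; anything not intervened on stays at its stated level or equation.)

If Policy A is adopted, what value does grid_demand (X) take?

Policy A (U + 8):
  U = 10 + 8 = 18
  R = 11
  Y = 131 + 2·18 + 3·11 = 200
  X = 175 − 3·200 = -425

-425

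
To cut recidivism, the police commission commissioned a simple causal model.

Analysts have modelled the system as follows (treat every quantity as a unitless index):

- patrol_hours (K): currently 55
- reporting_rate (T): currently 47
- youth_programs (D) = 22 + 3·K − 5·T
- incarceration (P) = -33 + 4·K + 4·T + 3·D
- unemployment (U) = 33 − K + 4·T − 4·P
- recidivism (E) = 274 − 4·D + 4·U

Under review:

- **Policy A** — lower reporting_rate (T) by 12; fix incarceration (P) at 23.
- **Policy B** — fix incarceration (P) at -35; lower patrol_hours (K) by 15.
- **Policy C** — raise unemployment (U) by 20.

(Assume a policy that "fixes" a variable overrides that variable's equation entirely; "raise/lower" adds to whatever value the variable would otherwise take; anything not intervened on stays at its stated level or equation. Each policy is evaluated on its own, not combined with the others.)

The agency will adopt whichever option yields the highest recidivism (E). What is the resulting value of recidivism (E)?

1930

Policy A (T − 12, P := 23):
  K = 55
  T = 47 − 12 = 35
  D = 22 + 3·55 − 5·35 = 12
  P = 23
  U = 33 − 55 + 4·35 − 4·23 = 26
  E = 274 − 4·12 + 4·26 = 330
Policy B (P := -35, K − 15):
  K = 55 − 15 = 40
  T = 47
  D = 22 + 3·40 − 5·47 = -93
  P = -35
  U = 33 − 40 + 4·47 − 4·(-35) = 321
  E = 274 − 4·(-93) + 4·321 = 1930
Policy C (U + 20):
  K = 55
  T = 47
  D = 22 + 3·55 − 5·47 = -48
  P = -33 + 4·55 + 4·47 + 3·(-48) = 231
  U = 33 − 55 + 4·47 − 4·231 (+20 from intervention) = -738
  E = 274 − 4·(-48) + 4·(-738) = -2486
Comparing — Policy A: E=330, Policy B: E=1930, Policy C: E=-2486. Highest is 1930 (Policy B).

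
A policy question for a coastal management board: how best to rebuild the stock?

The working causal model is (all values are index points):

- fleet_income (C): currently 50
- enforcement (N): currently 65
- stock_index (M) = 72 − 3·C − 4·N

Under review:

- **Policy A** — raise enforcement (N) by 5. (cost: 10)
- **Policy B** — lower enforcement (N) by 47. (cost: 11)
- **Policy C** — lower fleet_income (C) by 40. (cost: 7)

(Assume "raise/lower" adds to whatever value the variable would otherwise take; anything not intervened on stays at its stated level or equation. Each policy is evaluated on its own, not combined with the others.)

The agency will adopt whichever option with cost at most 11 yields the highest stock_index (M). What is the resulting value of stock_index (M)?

Policy A (N + 5):
  C = 50
  N = 65 + 5 = 70
  M = 72 − 3·50 − 4·70 = -358
Policy B (N − 47):
  C = 50
  N = 65 − 47 = 18
  M = 72 − 3·50 − 4·18 = -150
Policy C (C − 40):
  C = 50 − 40 = 10
  N = 65
  M = 72 − 3·10 − 4·65 = -218
Comparing — Policy A: M=-358, Policy B: M=-150, Policy C: M=-218. Highest is -150 (Policy B).

-150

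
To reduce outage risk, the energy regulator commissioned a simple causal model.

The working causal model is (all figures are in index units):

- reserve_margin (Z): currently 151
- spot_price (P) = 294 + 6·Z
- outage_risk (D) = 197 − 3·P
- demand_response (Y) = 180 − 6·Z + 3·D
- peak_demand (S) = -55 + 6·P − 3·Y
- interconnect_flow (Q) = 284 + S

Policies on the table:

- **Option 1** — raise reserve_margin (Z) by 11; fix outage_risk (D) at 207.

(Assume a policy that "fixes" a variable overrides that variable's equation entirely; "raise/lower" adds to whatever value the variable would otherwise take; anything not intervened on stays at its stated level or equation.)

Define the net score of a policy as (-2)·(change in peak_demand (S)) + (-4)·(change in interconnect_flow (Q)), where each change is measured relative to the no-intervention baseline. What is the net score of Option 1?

Baseline:
  Z = 151
  P = 294 + 6·151 = 1200
  D = 197 − 3·1200 = -3403
  Y = 180 − 6·151 + 3·(-3403) = -10935
  S = -55 + 6·1200 − 3·(-10935) = 39950
  Q = 284 + 39950 = 40234
Option 1 (Z + 11, D := 207):
  Z = 151 + 11 = 162
  P = 294 + 6·162 = 1266
  D = 207
  Y = 180 − 6·162 + 3·207 = -171
  S = -55 + 6·1266 − 3·(-171) = 8054
  Q = 284 + 8054 = 8338
ΔS = 8054 − 39950 = -31896; ΔQ = 8338 − 40234 = -31896
Score = (-2)·(-31896) + (-4)·(-31896) = 191376

191376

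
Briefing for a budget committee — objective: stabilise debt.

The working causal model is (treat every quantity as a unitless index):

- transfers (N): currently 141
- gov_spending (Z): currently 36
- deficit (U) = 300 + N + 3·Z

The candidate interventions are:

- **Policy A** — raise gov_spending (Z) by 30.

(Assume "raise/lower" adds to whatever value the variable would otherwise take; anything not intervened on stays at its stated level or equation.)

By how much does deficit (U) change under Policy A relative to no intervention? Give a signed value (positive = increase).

90

Baseline:
  N = 141
  Z = 36
  U = 300 + 141 + 3·36 = 549
Policy A (Z + 30):
  N = 141
  Z = 36 + 30 = 66
  U = 300 + 141 + 3·66 = 639
Change in U: 639 − 549 = 90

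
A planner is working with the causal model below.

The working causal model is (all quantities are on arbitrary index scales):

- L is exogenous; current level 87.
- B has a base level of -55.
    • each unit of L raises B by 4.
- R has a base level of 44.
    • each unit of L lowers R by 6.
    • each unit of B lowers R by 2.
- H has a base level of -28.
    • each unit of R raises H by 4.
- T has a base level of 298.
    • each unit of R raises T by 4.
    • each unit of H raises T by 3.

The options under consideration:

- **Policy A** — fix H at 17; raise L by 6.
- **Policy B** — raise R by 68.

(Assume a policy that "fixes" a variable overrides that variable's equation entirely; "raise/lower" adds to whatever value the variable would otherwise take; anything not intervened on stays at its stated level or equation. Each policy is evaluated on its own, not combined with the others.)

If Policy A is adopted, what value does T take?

-4243

Policy A (H := 17, L + 6):
  L = 87 + 6 = 93
  B = -55 + 4·93 = 317
  R = 44 − 6·93 − 2·317 = -1148
  H = 17
  T = 298 + 4·(-1148) + 3·17 = -4243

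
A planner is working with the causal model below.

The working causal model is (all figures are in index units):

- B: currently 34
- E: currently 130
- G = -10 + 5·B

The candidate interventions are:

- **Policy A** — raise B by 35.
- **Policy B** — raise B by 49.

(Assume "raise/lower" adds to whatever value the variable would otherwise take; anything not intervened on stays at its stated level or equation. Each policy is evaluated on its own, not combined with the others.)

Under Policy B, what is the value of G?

Policy B (B + 49):
  B = 34 + 49 = 83
  G = -10 + 5·83 = 405

405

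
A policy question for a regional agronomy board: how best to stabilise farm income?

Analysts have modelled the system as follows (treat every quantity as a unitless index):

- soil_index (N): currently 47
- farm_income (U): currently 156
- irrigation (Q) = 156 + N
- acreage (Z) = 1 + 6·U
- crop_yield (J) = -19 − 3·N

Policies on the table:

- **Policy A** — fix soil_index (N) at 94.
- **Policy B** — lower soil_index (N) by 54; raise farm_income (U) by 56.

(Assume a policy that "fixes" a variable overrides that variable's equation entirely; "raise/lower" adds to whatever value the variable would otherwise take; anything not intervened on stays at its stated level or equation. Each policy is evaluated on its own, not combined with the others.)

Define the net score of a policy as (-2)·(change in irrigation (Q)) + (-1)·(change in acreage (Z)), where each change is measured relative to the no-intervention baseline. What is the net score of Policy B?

-228

Baseline:
  N = 47
  U = 156
  Q = 156 + 47 = 203
  Z = 1 + 6·156 = 937
Policy B (N − 54, U + 56):
  N = 47 − 54 = -7
  U = 156 + 56 = 212
  Q = 156 + (-7) = 149
  Z = 1 + 6·212 = 1273
ΔQ = 149 − 203 = -54; ΔZ = 1273 − 937 = 336
Score = (-2)·(-54) + (-1)·336 = -228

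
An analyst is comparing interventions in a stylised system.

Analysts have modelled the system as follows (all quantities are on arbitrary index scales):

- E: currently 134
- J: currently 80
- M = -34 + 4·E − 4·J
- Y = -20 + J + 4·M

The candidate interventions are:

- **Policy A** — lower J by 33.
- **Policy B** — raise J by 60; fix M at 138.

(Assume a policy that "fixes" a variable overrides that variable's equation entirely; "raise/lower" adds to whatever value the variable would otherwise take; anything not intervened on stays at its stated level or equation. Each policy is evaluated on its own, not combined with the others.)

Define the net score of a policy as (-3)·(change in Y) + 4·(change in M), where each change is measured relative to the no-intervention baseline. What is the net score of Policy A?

-957

Baseline:
  E = 134
  J = 80
  M = -34 + 4·134 − 4·80 = 182
  Y = -20 + 80 + 4·182 = 788
Policy A (J − 33):
  E = 134
  J = 80 − 33 = 47
  M = -34 + 4·134 − 4·47 = 314
  Y = -20 + 47 + 4·314 = 1283
ΔY = 1283 − 788 = 495; ΔM = 314 − 182 = 132
Score = (-3)·495 + 4·132 = -957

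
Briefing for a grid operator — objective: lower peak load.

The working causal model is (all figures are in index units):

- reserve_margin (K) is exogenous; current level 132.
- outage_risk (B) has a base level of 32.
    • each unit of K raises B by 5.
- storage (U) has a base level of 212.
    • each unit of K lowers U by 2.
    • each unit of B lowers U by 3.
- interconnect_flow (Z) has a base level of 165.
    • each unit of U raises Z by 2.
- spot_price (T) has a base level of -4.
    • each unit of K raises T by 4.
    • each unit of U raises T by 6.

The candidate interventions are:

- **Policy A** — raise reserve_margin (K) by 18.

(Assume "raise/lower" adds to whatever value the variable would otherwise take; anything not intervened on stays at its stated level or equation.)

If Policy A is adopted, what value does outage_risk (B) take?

Policy A (K + 18):
  K = 132 + 18 = 150
  B = 32 + 5·150 = 782

782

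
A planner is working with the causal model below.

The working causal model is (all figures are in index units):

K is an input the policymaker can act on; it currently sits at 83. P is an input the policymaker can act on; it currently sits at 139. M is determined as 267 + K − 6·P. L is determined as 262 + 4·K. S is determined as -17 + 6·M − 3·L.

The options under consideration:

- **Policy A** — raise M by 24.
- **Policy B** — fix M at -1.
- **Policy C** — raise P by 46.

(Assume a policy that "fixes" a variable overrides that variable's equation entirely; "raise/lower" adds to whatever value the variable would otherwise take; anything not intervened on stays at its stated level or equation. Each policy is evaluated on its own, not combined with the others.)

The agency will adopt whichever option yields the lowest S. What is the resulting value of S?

-6359

Policy A (M + 24):
  K = 83
  P = 139
  M = 267 + 83 − 6·139 (+24 from intervention) = -460
  L = 262 + 4·83 = 594
  S = -17 + 6·(-460) − 3·594 = -4559
Policy B (M := -1):
  K = 83
  P = 139
  M = -1
  L = 262 + 4·83 = 594
  S = -17 + 6·(-1) − 3·594 = -1805
Policy C (P + 46):
  K = 83
  P = 139 + 46 = 185
  M = 267 + 83 − 6·185 = -760
  L = 262 + 4·83 = 594
  S = -17 + 6·(-760) − 3·594 = -6359
Comparing — Policy A: S=-4559, Policy B: S=-1805, Policy C: S=-6359. Lowest is -6359 (Policy C).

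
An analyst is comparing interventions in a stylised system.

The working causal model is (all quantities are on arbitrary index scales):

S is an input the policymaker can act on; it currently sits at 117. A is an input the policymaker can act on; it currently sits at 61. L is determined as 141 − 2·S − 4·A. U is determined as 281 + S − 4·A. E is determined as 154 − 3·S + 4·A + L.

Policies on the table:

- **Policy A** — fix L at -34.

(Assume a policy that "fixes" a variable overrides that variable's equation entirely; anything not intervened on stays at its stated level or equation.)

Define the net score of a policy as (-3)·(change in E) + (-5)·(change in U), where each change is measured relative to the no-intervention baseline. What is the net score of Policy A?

Baseline:
  S = 117
  A = 61
  L = 141 − 2·117 − 4·61 = -337
  U = 281 + 117 − 4·61 = 154
  E = 154 − 3·117 + 4·61 + (-337) = -290
Policy A (L := -34):
  S = 117
  A = 61
  L = -34
  U = 281 + 117 − 4·61 = 154
  E = 154 − 3·117 + 4·61 + (-34) = 13
ΔE = 13 − (-290) = 303; ΔU = 154 − 154 = 0
Score = (-3)·303 + (-5)·0 = -909

-909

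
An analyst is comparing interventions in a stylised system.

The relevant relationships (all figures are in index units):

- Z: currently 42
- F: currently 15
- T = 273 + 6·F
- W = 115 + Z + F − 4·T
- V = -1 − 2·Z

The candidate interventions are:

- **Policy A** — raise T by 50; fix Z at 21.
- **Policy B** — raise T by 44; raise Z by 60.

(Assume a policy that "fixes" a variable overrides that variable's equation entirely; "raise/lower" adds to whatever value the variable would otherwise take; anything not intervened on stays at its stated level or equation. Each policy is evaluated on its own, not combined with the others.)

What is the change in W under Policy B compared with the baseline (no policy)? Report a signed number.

Baseline:
  Z = 42
  F = 15
  T = 273 + 6·15 = 363
  W = 115 + 42 + 15 − 4·363 = -1280
Policy B (T + 44, Z + 60):
  Z = 42 + 60 = 102
  F = 15
  T = 273 + 6·15 (+44 from intervention) = 407
  W = 115 + 102 + 15 − 4·407 = -1396
Change in W: -1396 − (-1280) = -116

-116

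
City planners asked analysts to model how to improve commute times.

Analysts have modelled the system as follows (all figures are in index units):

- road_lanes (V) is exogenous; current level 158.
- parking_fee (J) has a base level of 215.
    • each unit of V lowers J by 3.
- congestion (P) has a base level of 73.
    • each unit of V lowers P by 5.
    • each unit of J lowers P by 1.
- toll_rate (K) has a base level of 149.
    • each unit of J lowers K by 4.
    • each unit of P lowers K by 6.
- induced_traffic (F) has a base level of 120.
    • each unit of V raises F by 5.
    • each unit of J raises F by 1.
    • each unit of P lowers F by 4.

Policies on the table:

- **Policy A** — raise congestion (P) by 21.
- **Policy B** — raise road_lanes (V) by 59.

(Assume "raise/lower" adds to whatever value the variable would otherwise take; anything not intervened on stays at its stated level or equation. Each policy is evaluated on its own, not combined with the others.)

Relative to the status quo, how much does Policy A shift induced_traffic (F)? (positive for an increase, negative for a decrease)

Baseline:
  V = 158
  J = 215 − 3·158 = -259
  P = 73 − 5·158 − (-259) = -458
  F = 120 + 5·158 + (-259) − 4·(-458) = 2483
Policy A (P + 21):
  V = 158
  J = 215 − 3·158 = -259
  P = 73 − 5·158 − (-259) (+21 from intervention) = -437
  F = 120 + 5·158 + (-259) − 4·(-437) = 2399
Change in F: 2399 − 2483 = -84

-84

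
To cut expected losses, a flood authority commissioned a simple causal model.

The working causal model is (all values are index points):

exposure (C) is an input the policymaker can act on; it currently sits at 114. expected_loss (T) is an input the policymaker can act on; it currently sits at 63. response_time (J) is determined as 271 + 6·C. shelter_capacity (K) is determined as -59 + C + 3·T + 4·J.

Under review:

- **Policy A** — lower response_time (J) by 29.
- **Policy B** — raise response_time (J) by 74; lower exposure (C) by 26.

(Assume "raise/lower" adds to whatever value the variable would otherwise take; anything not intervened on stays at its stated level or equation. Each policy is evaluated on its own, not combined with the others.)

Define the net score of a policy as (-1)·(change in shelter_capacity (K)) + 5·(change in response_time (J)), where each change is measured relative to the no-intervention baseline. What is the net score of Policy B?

-56

Baseline:
  C = 114
  T = 63
  J = 271 + 6·114 = 955
  K = -59 + 114 + 3·63 + 4·955 = 4064
Policy B (J + 74, C − 26):
  C = 114 − 26 = 88
  T = 63
  J = 271 + 6·88 (+74 from intervention) = 873
  K = -59 + 88 + 3·63 + 4·873 = 3710
ΔK = 3710 − 4064 = -354; ΔJ = 873 − 955 = -82
Score = (-1)·(-354) + 5·(-82) = -56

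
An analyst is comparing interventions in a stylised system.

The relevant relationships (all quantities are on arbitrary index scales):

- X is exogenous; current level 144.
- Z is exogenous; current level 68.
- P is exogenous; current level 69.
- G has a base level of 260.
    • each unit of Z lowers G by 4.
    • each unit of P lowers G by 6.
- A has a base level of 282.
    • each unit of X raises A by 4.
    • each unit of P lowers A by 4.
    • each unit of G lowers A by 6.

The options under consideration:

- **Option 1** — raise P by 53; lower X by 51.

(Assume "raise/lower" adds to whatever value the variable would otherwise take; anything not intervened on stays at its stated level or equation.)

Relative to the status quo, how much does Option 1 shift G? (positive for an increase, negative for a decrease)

-318

Baseline:
  Z = 68
  P = 69
  G = 260 − 4·68 − 6·69 = -426
Option 1 (P + 53, X − 51):
  Z = 68
  P = 69 + 53 = 122
  G = 260 − 4·68 − 6·122 = -744
Change in G: -744 − (-426) = -318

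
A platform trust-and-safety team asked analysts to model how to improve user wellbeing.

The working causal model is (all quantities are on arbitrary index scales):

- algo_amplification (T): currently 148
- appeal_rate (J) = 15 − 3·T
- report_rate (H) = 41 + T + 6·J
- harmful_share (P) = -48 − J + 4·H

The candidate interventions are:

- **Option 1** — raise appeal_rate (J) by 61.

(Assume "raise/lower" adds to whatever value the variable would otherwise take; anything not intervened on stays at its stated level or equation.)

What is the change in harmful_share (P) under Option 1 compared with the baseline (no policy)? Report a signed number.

1403

Baseline:
  T = 148
  J = 15 − 3·148 = -429
  H = 41 + 148 + 6·(-429) = -2385
  P = -48 − (-429) + 4·(-2385) = -9159
Option 1 (J + 61):
  T = 148
  J = 15 − 3·148 (+61 from intervention) = -368
  H = 41 + 148 + 6·(-368) = -2019
  P = -48 − (-368) + 4·(-2019) = -7756
Change in P: -7756 − (-9159) = 1403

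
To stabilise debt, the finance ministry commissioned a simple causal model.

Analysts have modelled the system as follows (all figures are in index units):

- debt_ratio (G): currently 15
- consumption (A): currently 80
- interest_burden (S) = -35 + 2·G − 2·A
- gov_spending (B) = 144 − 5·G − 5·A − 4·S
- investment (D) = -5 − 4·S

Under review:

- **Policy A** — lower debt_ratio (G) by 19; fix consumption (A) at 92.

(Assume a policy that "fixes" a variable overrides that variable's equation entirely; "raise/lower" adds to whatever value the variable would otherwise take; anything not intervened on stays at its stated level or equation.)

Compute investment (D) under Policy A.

Policy A (G − 19, A := 92):
  G = 15 − 19 = -4
  A = 92
  S = -35 + 2·(-4) − 2·92 = -227
  D = -5 − 4·(-227) = 903

903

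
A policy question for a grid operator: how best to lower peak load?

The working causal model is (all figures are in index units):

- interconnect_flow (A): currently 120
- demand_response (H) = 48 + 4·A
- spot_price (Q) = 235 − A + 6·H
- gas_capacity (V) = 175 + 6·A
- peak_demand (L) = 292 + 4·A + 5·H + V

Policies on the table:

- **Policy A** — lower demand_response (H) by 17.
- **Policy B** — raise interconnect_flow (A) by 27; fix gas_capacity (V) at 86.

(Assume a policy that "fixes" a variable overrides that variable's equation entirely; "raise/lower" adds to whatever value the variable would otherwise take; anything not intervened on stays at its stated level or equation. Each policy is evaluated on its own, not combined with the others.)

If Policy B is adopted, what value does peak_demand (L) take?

Policy B (A + 27, V := 86):
  A = 120 + 27 = 147
  H = 48 + 4·147 = 636
  V = 86
  L = 292 + 4·147 + 5·636 + 86 = 4146

4146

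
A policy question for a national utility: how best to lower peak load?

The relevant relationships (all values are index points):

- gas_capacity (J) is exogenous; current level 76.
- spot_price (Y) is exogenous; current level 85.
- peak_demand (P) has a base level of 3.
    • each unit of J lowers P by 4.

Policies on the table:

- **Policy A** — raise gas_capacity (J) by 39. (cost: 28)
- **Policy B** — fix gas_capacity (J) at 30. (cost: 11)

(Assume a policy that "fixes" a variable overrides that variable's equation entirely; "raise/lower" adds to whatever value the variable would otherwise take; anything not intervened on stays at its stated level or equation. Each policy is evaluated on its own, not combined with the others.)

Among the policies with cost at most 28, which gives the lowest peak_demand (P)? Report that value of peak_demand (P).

Policy A (J + 39):
  J = 76 + 39 = 115
  P = 3 − 4·115 = -457
Policy B (J := 30):
  J = 30
  P = 3 − 4·30 = -117
Comparing — Policy A: P=-457, Policy B: P=-117. Lowest is -457 (Policy A).

-457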